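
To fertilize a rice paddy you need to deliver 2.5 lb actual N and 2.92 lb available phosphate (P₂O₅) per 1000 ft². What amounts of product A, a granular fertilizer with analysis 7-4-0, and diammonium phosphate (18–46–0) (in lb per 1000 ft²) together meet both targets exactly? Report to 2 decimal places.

24.98 lb product A, 4.18 lb diammonium phosphate

With a, b = lb per 1000 ft² of product A and diammonium phosphate:
N: 0.07·a + 0.18·b = 2.5
P₂O₅: 0.04·a + 0.46·b = 2.92
From row1: a = (2.5 − 0.18·b) / 0.07.
Into row2: 0.04·(2.5 − 0.18·b)/0.07 + 0.46·b = 2.92 → b = 4.176, a = 24.976.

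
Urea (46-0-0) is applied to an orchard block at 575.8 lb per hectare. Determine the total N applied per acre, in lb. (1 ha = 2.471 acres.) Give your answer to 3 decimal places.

107.191 lb N per acre

nitrogen per hectare = 575.8 × 46% = 264.868 lb.
Convert to per acre: 264.868 × 0.404694 = 107.1906 lb.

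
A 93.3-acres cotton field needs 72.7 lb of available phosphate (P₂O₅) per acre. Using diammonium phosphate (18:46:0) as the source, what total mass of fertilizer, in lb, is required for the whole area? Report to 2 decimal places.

Product per acre = 72.7 / 46% = 158.043 lb.
Total product = 158.043 × 93.3 = 14745.457 lb.

14745.46 lb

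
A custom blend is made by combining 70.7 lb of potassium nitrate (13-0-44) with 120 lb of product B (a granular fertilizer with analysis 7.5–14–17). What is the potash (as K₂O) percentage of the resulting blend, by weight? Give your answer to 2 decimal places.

Total mass = 70.7 + 120 = 190.7 lb.
K₂O mass = 44%×70.7 + 17%×120 = 51.508 lb.
% K₂O = 51.508 / 190.7 = 27.00996%.

27.01% K₂O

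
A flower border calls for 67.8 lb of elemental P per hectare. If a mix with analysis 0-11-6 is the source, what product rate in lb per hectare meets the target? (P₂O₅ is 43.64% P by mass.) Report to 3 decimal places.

As P₂O₅: 67.8 / 0.4364 = 155.362 lb per hectare.
Product per hectare = 155.362 / 11% = 1412.3823 lb.

1412.382 lb of product per hectare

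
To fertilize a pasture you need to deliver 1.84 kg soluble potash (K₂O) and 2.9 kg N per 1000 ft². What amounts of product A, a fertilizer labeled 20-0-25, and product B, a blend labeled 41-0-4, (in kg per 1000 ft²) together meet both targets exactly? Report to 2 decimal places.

6.76 kg product A, 3.78 kg product B

Per-1000 ft² balance (a = product A, b = product B):
K₂O: 0.25·a + 0.04·b = 1.84
N: 0.2·a + 0.41·b = 2.9
Eliminate b: (row1) − 0.04/0.41·(row2) → 0.230488·a = 1.55707, so a = 6.75556.
Then b = (2.9 − 0.2·6.75556) / 0.41 = 3.77778.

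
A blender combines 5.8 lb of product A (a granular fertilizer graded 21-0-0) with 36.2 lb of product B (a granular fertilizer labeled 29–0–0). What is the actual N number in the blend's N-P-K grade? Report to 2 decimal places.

27.90% N

Total mass = 5.8 + 36.2 = 42 lb.
N mass = 21%×5.8 + 29%×36.2 = 11.716 lb.
% N = 11.716 / 42 = 27.8952%.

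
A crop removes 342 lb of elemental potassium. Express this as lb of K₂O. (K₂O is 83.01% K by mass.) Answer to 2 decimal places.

412.00 lb K₂O

K₂O = 342 / 0.8301 = 411.999 lb.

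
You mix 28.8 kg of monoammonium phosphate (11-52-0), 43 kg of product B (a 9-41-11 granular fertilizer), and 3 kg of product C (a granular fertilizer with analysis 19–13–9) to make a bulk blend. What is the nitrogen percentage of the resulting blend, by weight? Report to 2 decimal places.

10.17% N

Total mass = 28.8 + 43 + 3 = 74.8 kg.
N mass = 11%×28.8 + 9%×43 + 19%×3 = 7.608 kg.
% N = 7.608 / 74.8 = 10.1711%.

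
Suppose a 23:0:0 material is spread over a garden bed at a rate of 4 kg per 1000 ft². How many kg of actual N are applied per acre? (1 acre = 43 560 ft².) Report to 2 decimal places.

40.08 kg N per acre

nitrogen per 1000 ft² = 4 × 23% = 0.92 kg.
Convert to per acre: 0.92 × 43.56 = 40.0752 kg.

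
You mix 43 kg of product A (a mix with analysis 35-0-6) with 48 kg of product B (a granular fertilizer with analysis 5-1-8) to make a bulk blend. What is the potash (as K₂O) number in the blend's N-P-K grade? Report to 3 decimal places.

7.055% K₂O

Total mass = 43 + 48 = 91 kg.
K₂O mass = 6%×43 + 8%×48 = 6.42 kg.
% K₂O = 6.42 / 91 = 7.05495%.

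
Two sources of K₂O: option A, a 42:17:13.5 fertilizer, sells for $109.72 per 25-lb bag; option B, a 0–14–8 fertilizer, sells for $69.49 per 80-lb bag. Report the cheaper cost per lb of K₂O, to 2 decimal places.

option A: K₂O per bag = 25 × 13.5% = 3.375 lb; cost = 109.72 / 3.375 = $32.5096/lb K₂O.
option B: K₂O per bag = 80 × 8% = 6.4 lb; cost = 69.49 / 6.4 = $10.8578/lb K₂O.
option B is cheaper.

$10.86 per lb K₂O (option B)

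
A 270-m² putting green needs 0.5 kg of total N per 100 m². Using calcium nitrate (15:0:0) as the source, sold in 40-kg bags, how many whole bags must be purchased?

Product per 100 m² = 0.5 / 15% = 3.33333 kg.
Total product = 3.33333 × 270 / 100 = 9 kg.
Bags = ⌈9 / 40⌉ = 1.

1 bags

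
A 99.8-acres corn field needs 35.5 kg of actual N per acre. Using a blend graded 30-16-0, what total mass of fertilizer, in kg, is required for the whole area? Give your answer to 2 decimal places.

11809.67 kg

Product per acre = 35.5 / 30% = 118.333 kg.
Total product = 118.333 × 99.8 = 11809.667 kg.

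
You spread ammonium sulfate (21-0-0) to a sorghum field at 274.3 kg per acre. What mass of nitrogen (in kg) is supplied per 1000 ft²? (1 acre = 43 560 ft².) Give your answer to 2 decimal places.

nitrogen per acre = 274.3 × 21% = 57.603 kg.
Convert to per 1000 ft²: 57.603 × 0.0229568 = 1.32238 kg.

1.32 kg N per thousand sq ft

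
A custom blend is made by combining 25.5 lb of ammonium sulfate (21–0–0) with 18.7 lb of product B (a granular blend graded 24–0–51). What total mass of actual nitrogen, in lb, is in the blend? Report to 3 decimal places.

N mass = 21%×25.5 + 24%×18.7 = 9.843 lb.

9.843 lb N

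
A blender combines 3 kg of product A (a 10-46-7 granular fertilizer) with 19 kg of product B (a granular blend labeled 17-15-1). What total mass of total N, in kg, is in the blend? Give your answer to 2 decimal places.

N mass = 10%×3 + 17%×19 = 3.53 kg.

3.53 kg N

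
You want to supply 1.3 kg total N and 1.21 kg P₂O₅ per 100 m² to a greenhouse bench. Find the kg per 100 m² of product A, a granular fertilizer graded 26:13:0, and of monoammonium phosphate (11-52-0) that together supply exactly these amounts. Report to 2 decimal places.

4.49 kg product A, 1.20 kg monoammonium phosphate

With a, b = kg per 100 m² of product A and monoammonium phosphate:
N: 0.26·a + 0.11·b = 1.3
P₂O₅: 0.13·a + 0.52·b = 1.21
Solving simultaneously: a = 4.49049, b = 1.2043.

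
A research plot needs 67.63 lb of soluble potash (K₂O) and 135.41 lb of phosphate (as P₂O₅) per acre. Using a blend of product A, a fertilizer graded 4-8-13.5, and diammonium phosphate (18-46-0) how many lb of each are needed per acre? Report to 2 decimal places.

500.96 lb product A, 207.25 lb diammonium phosphate

With a, b = lb per acre of product A and diammonium phosphate:
K₂O: 0.135·a + 0·b = 67.63
P₂O₅: 0.08·a + 0.46·b = 135.41
From row1: a = (67.63 − 0·b) / 0.135.
Into row2: 0.08·(67.63 − 0·b)/0.135 + 0.46·b = 135.41 → b = 207.246, a = 500.963.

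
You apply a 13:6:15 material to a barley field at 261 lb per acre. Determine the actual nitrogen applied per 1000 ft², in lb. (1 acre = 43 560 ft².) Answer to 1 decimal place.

0.8 lb N per thousand sq ft

nitrogen per acre = 261 × 13% = 33.93 lb.
Convert to per 1000 ft²: 33.93 × 0.0229568 = 0.778926 lb.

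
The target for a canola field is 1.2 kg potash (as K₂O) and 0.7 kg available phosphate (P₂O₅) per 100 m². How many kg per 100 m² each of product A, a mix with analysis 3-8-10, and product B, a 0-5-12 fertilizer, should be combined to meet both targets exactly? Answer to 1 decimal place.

Let a = kg of product A, b = kg of product B (per 100 m²).
K₂O: 0.1·a + 0.12·b = 1.2
P₂O₅: 0.08·a + 0.05·b = 0.7
From row1: a = (1.2 − 0.12·b) / 0.1.
Into row2: 0.08·(1.2 − 0.12·b)/0.1 + 0.05·b = 0.7 → b = 5.65217, a = 5.21739.

5.2 kg product A, 5.7 kg product B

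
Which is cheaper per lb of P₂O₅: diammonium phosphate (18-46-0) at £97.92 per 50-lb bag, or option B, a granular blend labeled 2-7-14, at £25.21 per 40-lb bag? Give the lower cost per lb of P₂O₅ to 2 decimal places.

£4.26 per lb P₂O₅ (diammonium phosphate)

diammonium phosphate: P₂O₅ per bag = 50 × 46% = 23 lb; cost = 97.92 / 23 = £4.2574/lb P₂O₅.
option B: P₂O₅ per bag = 40 × 7% = 2.8 lb; cost = 25.21 / 2.8 = £9.0036/lb P₂O₅.
diammonium phosphate is cheaper.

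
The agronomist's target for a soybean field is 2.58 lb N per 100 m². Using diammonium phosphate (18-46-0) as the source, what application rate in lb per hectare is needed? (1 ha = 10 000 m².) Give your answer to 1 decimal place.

1433.3 lb of product per hectare

Product per 100 m² = 2.58 / 18% = 14.3333 lb.
Convert to per hectare: 14.3333 × 100 = 1433.33 lb.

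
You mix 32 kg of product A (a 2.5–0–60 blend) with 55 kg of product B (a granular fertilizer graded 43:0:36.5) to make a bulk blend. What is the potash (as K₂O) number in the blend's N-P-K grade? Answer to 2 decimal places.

Total mass = 32 + 55 = 87 kg.
K₂O mass = 60%×32 + 36.5%×55 = 39.275 kg.
% K₂O = 39.275 / 87 = 45.1437%.

45.14% K₂O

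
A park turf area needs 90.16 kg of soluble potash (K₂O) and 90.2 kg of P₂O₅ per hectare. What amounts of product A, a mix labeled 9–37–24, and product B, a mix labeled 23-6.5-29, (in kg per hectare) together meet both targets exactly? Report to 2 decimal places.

221.35 kg product A, 127.71 kg product B

Let a = kg of product A, b = kg of product B (per hectare).
K₂O: 0.24·a + 0.29·b = 90.16
P₂O₅: 0.37·a + 0.065·b = 90.2
Eliminate b: (row1) − 0.29/0.065·(row2) → -1.41077·a = -312.271, so a = 221.348.
Then b = (90.2 − 0.37·221.348) / 0.065 = 127.712.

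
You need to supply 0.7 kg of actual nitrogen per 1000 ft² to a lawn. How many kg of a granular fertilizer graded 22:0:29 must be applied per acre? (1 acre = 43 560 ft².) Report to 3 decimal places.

Product per 1000 ft² = 0.7 / 22% = 3.18182 kg.
Convert to per acre: 3.18182 × 43.56 = 138.6 kg.

138.600 kg of product per acre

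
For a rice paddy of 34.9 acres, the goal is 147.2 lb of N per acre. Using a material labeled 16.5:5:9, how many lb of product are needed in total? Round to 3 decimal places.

31135.030 lb

Product per acre = 147.2 / 16.5% = 892.121 lb.
Total product = 892.121 × 34.9 = 31135.0303 lb.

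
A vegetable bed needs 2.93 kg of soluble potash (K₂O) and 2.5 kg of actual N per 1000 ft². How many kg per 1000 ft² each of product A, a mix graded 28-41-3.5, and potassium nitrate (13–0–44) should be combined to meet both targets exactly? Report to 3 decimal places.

6.061 kg product A, 6.177 kg potassium nitrate

Let a = kg of product A, b = kg of potassium nitrate (per 1000 ft²).
K₂O: 0.035·a + 0.44·b = 2.93
N: 0.28·a + 0.13·b = 2.5
Eliminate b: (row1) − 0.44/0.13·(row2) → -0.912692·a = -5.53154, so a = 6.06068.
Then b = (2.5 − 0.28·6.06068) / 0.13 = 6.17699.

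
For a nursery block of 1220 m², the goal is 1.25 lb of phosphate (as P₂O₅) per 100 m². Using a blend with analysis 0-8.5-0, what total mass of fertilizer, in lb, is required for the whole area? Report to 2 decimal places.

Product per 100 m² = 1.25 / 8.5% = 14.7059 lb.
Total product = 14.7059 × 1220 / 100 = 179.412 lb.

179.41 lb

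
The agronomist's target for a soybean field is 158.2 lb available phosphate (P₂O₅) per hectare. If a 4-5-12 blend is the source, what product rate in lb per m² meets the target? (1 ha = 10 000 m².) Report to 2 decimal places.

0.32 lb of product per sq m

Product per hectare = 158.2 / 5% = 3164 lb.
Convert to per m²: 3164 × 0.0001 = 0.3164 lb.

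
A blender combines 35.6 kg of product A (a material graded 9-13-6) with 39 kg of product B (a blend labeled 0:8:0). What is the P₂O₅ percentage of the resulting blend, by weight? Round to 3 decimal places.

Total mass = 35.6 + 39 = 74.6 kg.
P₂O₅ mass = 13%×35.6 + 8%×39 = 7.748 kg.
% P₂O₅ = 7.748 / 74.6 = 10.3861%.

10.386% P₂O₅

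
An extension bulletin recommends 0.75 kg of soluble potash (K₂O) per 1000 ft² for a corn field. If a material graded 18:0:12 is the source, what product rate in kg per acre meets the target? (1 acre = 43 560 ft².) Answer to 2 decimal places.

Product per 1000 ft² = 0.75 / 12% = 6.25 kg.
Convert to per acre: 6.25 × 43.56 = 272.25 kg.

272.25 kg of product per acre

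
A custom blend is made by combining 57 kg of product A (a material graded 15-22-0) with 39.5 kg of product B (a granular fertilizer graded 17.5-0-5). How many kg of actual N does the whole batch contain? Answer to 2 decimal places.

N mass = 15%×57 + 17.5%×39.5 = 15.4625 kg.

15.46 kg N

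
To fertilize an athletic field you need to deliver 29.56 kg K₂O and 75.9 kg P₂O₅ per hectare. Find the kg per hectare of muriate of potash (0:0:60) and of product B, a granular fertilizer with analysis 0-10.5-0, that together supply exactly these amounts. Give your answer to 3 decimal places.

49.267 kg muriate of potash, 722.857 kg product B

With a, b = kg per hectare of muriate of potash and product B:
K₂O: 0.6·a + 0·b = 29.56
P₂O₅: 0·a + 0.105·b = 75.9
Solving simultaneously: a = 49.2667, b = 722.8571.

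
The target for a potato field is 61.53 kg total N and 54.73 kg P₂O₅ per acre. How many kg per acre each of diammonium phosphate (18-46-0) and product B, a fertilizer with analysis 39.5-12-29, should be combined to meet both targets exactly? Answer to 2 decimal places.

Per-acre balance (a = diammonium phosphate, b = product B):
N: 0.18·a + 0.395·b = 61.53
P₂O₅: 0.46·a + 0.12·b = 54.73
Eliminate a: (row1) − 0.18/0.46·(row2) → 0.348043·b = 40.1139, so b = 115.255.
Back-substitute: a = (61.53 − 0.395·115.255) / 0.18 = 88.9116.

88.91 kg diammonium phosphate, 115.26 kg product B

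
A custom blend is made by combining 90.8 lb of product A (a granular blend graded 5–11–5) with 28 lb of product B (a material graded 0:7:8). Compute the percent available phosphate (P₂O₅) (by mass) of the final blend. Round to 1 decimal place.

10.1% P₂O₅

Total mass = 90.8 + 28 = 118.8 lb.
P₂O₅ mass = 11%×90.8 + 7%×28 = 11.948 lb.
% P₂O₅ = 11.948 / 118.8 = 10.0572%.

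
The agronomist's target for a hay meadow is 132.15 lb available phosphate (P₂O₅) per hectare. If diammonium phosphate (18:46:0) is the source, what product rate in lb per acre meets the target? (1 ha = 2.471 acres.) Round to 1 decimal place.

116.3 lb of product per acre

Product per hectare = 132.15 / 46% = 287.283 lb.
Convert to per acre: 287.283 × 0.404694 = 116.262 lb.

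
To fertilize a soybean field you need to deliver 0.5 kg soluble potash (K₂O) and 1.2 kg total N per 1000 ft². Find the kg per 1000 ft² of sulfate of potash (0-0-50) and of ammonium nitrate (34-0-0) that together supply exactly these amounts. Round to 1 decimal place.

Let a = kg of sulfate of potash, b = kg of ammonium nitrate (per 1000 ft²).
K₂O: 0.5·a + 0·b = 0.5
N: 0·a + 0.34·b = 1.2
Solving simultaneously: a = 1, b = 3.52941.

1.0 kg sulfate of potash, 3.5 kg ammonium nitrate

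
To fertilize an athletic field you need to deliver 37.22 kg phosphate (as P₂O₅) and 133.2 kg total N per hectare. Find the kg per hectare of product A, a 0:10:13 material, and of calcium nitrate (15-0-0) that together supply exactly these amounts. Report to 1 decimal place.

Per-hectare balance (a = product A, b = calcium nitrate):
P₂O₅: 0.1·a + 0·b = 37.22
N: 0·a + 0.15·b = 133.2
Solving simultaneously: a = 372.2, b = 888.

372.2 kg product A, 888.0 kg calcium nitrate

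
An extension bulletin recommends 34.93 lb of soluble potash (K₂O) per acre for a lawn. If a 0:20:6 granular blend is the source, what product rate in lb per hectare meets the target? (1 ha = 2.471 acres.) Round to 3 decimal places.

1438.534 lb of product per hectare

Product per acre = 34.93 / 6% = 582.167 lb.
Convert to per hectare: 582.167 × 2.471 = 1438.5338 lb.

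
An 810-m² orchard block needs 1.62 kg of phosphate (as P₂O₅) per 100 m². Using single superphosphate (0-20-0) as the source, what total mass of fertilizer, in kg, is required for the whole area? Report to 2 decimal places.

Product per 100 m² = 1.62 / 20% = 8.1 kg.
Total product = 8.1 × 810 / 100 = 65.61 kg.

65.61 kg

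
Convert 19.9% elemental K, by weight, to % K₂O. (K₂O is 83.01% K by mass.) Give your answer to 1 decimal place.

24.0% K₂O

%K₂O = 19.9 / 0.8301 = 23.973%.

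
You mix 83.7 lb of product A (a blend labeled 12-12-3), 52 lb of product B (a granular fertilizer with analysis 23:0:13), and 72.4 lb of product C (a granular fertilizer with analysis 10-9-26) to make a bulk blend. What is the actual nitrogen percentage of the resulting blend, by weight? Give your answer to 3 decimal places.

Total mass = 83.7 + 52 + 72.4 = 208.1 lb.
N mass = 12%×83.7 + 23%×52 + 10%×72.4 = 29.244 lb.
% N = 29.244 / 208.1 = 14.0529%.

14.053% N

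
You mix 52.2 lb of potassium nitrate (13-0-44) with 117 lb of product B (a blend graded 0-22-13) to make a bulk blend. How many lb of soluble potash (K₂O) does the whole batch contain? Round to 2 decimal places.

K₂O mass = 44%×52.2 + 13%×117 = 38.178 lb.

38.18 lb K₂O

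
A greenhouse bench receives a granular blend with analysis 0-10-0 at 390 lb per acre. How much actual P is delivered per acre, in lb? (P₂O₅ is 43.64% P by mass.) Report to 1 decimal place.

P₂O₅ per acre = 390 × 10% = 39 lb.
Elemental P = 39 × 0.4364 = 17.0196 lb per acre.

17.0 lb P per acre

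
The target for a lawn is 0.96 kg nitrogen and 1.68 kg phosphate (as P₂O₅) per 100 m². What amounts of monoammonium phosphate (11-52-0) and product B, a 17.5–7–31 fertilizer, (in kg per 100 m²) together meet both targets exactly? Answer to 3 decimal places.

2.723 kg monoammonium phosphate, 3.774 kg product B

With a, b = kg per 100 m² of monoammonium phosphate and product B:
N: 0.11·a + 0.175·b = 0.96
P₂O₅: 0.52·a + 0.07·b = 1.68
Eliminate a: (row1) − 0.11/0.52·(row2) → 0.160192·b = 0.604615, so b = 3.77431.
Back-substitute: a = (0.96 − 0.175·3.77431) / 0.11 = 2.72269.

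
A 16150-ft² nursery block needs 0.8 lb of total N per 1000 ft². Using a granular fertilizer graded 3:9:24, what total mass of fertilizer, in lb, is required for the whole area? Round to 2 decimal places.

Product per 1000 ft² = 0.8 / 3% = 26.6667 lb.
Total product = 26.6667 × 16150 / 1000 = 430.667 lb.

430.67 lb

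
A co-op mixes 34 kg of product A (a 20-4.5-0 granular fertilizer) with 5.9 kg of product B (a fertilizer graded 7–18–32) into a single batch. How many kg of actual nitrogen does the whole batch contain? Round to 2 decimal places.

7.21 kg N

N mass = 20%×34 + 7%×5.9 = 7.213 kg.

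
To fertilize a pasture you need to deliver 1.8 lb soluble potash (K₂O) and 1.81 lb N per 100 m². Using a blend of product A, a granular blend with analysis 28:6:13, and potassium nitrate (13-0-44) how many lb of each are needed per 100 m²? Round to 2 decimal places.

Per-100 m² balance (a = product A, b = potassium nitrate):
K₂O: 0.13·a + 0.44·b = 1.8
N: 0.28·a + 0.13·b = 1.81
From row1: a = (1.8 − 0.44·b) / 0.13.
Into row2: 0.28·(1.8 − 0.44·b)/0.13 + 0.13·b = 1.81 → b = 2.52775, a = 5.29069.

5.29 lb product A, 2.53 lb potassium nitrate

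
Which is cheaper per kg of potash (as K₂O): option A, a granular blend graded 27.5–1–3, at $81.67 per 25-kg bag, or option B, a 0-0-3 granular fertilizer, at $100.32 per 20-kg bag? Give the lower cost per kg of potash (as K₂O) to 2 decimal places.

$108.89 per kg K₂O (option A)

option A: K₂O per bag = 25 × 3% = 0.75 kg; cost = 81.67 / 0.75 = $108.8933/kg K₂O.
option B: K₂O per bag = 20 × 3% = 0.6 kg; cost = 100.32 / 0.6 = $167.2000/kg K₂O.
option A is cheaper.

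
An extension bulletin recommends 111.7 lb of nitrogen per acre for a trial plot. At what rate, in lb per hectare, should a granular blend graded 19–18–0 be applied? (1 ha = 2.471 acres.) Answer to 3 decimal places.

1452.688 lb of product per hectare

Product per acre = 111.7 / 19% = 587.895 lb.
Convert to per hectare: 587.895 × 2.471 = 1452.6879 lb.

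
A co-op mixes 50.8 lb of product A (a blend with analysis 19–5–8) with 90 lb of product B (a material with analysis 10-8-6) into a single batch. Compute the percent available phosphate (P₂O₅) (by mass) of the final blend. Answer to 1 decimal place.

6.9% P₂O₅

Total mass = 50.8 + 90 = 140.8 lb.
P₂O₅ mass = 5%×50.8 + 8%×90 = 9.74 lb.
% P₂O₅ = 9.74 / 140.8 = 6.91761%.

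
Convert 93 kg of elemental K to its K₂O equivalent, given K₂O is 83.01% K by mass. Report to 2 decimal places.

112.03 kg K₂O

K₂O = 93 / 0.8301 = 112.0347 kg.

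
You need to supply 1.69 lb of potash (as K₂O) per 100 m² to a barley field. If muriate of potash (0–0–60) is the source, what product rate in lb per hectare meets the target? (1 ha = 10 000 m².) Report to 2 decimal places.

281.67 lb of product per hectare

Product per 100 m² = 1.69 / 60% = 2.81667 lb.
Convert to per hectare: 2.81667 × 100 = 281.667 lb.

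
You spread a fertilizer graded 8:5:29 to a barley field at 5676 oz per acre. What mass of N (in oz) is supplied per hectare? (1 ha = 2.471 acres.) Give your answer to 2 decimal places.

1122.03 oz N per hectare

nitrogen per acre = 5676 × 8% = 454.08 oz.
Convert to per hectare: 454.08 × 2.471 = 1122.032 oz.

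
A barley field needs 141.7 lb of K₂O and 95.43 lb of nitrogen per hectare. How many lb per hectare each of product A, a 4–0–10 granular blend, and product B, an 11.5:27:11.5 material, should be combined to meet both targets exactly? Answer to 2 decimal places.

Let a = lb of product A, b = lb of product B (per hectare).
K₂O: 0.1·a + 0.115·b = 141.7
N: 0.04·a + 0.115·b = 95.43
Eliminate a: (row1) − 0.1/0.04·(row2) → -0.1725·b = -96.875, so b = 561.594.
Back-substitute: a = (141.7 − 0.115·561.594) / 0.1 = 771.167.

771.17 lb product A, 561.59 lb product B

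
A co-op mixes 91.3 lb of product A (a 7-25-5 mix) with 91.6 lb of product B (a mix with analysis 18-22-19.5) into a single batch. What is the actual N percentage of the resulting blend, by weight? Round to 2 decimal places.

Total mass = 91.3 + 91.6 = 182.9 lb.
N mass = 7%×91.3 + 18%×91.6 = 22.879 lb.
% N = 22.879 / 182.9 = 12.509%.

12.51% N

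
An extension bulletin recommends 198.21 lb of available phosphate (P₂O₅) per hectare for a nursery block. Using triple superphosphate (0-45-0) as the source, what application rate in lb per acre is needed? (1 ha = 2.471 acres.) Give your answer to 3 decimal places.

178.254 lb of product per acre

Product per hectare = 198.21 / 45% = 440.467 lb.
Convert to per acre: 440.467 × 0.404694 = 178.2544 lb.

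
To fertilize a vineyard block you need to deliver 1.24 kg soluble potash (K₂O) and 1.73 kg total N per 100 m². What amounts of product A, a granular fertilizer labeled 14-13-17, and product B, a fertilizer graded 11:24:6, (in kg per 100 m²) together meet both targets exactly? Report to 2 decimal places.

3.17 kg product A, 11.70 kg product B

Let a = kg of product A, b = kg of product B (per 100 m²).
K₂O: 0.17·a + 0.06·b = 1.24
N: 0.14·a + 0.11·b = 1.73
Eliminate b: (row1) − 0.06/0.11·(row2) → 0.0936364·a = 0.296364, so a = 3.16505.
Then b = (1.73 − 0.14·3.16505) / 0.11 = 11.699.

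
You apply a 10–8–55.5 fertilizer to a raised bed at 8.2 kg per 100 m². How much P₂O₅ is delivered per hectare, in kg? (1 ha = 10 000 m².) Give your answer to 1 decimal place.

P₂O₅ per 100 m² = 8.2 × 8% = 0.656 kg.
Convert to per hectare: 0.656 × 100 = 65.6 kg.

65.6 kg P₂O₅ per hectare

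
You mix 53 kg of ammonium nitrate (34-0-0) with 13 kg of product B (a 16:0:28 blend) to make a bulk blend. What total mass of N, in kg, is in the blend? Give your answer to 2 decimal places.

20.10 kg N

N mass = 34%×53 + 16%×13 = 20.1 kg.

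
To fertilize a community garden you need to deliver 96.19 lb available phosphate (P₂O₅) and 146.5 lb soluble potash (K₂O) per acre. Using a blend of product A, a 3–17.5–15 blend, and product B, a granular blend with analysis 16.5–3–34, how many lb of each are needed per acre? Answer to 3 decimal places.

Let a = lb of product A, b = lb of product B (per acre).
P₂O₅: 0.175·a + 0.03·b = 96.19
K₂O: 0.15·a + 0.34·b = 146.5
From row1: a = (96.19 − 0.03·b) / 0.175.
Into row2: 0.15·(96.19 − 0.03·b)/0.175 + 0.34·b = 146.5 → b = 203.8, a = 514.72.

514.720 lb product A, 203.800 lb product B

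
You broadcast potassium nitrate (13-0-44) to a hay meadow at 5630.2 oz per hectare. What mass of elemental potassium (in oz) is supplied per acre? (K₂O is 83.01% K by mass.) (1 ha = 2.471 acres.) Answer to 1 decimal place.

832.2 oz K per acre

K₂O per hectare = 5630.2 × 44% = 2477.29 oz.
Elemental K = 2477.29 × 0.8301 = 2056.4 oz per hectare.
Convert to per acre: 2056.4 × 0.404694 = 832.212 oz.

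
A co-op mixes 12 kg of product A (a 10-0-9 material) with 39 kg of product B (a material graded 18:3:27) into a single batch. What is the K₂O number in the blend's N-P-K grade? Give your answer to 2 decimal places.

22.76% K₂O

Total mass = 12 + 39 = 51 kg.
K₂O mass = 9%×12 + 27%×39 = 11.61 kg.
% K₂O = 11.61 / 51 = 22.7647%.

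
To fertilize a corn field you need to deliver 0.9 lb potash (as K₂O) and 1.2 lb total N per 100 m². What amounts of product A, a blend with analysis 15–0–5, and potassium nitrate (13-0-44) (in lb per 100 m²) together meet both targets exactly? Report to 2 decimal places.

Let a = lb of product A, b = lb of potassium nitrate (per 100 m²).
K₂O: 0.05·a + 0.44·b = 0.9
N: 0.15·a + 0.13·b = 1.2
Eliminate a: (row1) − 0.05/0.15·(row2) → 0.396667·b = 0.5, so b = 1.2605.
Back-substitute: a = (0.9 − 0.44·1.2605) / 0.05 = 6.90756.

6.91 lb product A, 1.26 lb potassium nitrate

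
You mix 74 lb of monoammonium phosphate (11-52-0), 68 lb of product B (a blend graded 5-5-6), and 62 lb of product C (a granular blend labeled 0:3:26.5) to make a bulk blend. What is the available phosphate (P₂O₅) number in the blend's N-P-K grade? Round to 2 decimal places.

21.44% P₂O₅

Total mass = 74 + 68 + 62 = 204 lb.
P₂O₅ mass = 52%×74 + 5%×68 + 3%×62 = 43.74 lb.
% P₂O₅ = 43.74 / 204 = 21.4412%.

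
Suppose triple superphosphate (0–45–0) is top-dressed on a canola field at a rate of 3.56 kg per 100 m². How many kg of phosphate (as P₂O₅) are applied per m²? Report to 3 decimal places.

P₂O₅ per 100 m² = 3.56 × 45% = 1.602 kg.
Convert to per m²: 1.602 × 0.01 = 0.01602 kg.

0.016 kg P₂O₅ per sq m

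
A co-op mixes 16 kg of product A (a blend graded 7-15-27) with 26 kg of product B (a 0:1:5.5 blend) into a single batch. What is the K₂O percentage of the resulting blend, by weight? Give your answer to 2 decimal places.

13.69% K₂O

Total mass = 16 + 26 = 42 kg.
K₂O mass = 27%×16 + 5.5%×26 = 5.75 kg.
% K₂O = 5.75 / 42 = 13.6905%.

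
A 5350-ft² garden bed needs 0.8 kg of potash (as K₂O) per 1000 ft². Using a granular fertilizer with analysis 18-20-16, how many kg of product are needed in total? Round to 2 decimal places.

Product per 1000 ft² = 0.8 / 16% = 5 kg.
Total product = 5 × 5350 / 1000 = 26.75 kg.

26.75 kg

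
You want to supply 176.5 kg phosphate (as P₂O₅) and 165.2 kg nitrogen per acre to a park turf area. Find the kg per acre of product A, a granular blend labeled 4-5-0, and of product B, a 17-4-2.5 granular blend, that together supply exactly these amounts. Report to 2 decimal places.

3390.87 kg product A, 173.91 kg product B

Per-acre balance (a = product A, b = product B):
P₂O₅: 0.05·a + 0.04·b = 176.5
N: 0.04·a + 0.17·b = 165.2
From row1: a = (176.5 − 0.04·b) / 0.05.
Into row2: 0.04·(176.5 − 0.04·b)/0.05 + 0.17·b = 165.2 → b = 173.913, a = 3390.8696.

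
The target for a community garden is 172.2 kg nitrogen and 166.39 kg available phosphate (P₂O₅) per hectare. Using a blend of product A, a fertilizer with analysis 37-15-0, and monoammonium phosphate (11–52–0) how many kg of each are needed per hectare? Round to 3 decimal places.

Per-hectare balance (a = product A, b = monoammonium phosphate):
N: 0.37·a + 0.11·b = 172.2
P₂O₅: 0.15·a + 0.52·b = 166.39
Eliminate b: (row1) − 0.11/0.52·(row2) → 0.338269·a = 137.002, so a = 405.0091.
Then b = (166.39 − 0.15·405.0091) / 0.52 = 203.1512.

405.009 kg product A, 203.151 kg monoammonium phosphate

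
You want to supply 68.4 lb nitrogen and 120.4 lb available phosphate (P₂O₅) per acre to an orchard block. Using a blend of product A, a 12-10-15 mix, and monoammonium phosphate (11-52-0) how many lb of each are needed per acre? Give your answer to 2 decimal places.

434.32 lb product A, 148.02 lb monoammonium phosphate

With a, b = lb per acre of product A and monoammonium phosphate:
N: 0.12·a + 0.11·b = 68.4
P₂O₅: 0.1·a + 0.52·b = 120.4
Eliminate b: (row1) − 0.11/0.52·(row2) → 0.0988462·a = 42.9308, so a = 434.319.
Then b = (120.4 − 0.1·434.319) / 0.52 = 148.016.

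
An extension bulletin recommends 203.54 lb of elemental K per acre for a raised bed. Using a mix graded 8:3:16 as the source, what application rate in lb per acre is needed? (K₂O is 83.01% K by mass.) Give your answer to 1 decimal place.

1532.5 lb of product per acre

As K₂O: 203.54 / 0.8301 = 245.199 lb per acre.
Product per acre = 245.199 / 16% = 1532.496 lb.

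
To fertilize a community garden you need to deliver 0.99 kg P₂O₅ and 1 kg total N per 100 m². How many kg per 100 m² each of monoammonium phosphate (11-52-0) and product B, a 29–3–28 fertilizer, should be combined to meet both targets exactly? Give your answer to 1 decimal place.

1.7 kg monoammonium phosphate, 2.8 kg product B

Per-100 m² balance (a = monoammonium phosphate, b = product B):
P₂O₅: 0.52·a + 0.03·b = 0.99
N: 0.11·a + 0.29·b = 1
Eliminate a: (row1) − 0.52/0.11·(row2) → -1.34091·b = -3.73727, so b = 2.78712.
Back-substitute: a = (0.99 − 0.03·2.78712) / 0.52 = 1.74305.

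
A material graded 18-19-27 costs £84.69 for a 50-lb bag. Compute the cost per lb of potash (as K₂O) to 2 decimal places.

£6.27 per lb K₂O

K₂O in bag = 50 × 27% = 13.5 lb.
Cost per lb K₂O = £84.69 / 13.5 = £6.2733.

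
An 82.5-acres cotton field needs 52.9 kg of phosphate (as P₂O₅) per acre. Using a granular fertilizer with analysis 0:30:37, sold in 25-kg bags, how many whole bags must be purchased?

Product per acre = 52.9 / 30% = 176.333 kg.
Total product = 176.333 × 82.5 = 14547.5 kg.
Bags = ⌈14547.5 / 25⌉ = 582.

582 bags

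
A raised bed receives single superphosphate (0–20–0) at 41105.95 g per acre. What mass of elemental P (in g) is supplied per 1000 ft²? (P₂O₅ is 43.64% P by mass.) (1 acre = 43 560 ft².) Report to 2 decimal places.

P₂O₅ per acre = 41105.95 × 20% = 8221.19 g.
Elemental P = 8221.19 × 0.4364 = 3587.73 g per acre.
Convert to per 1000 ft²: 3587.73 × 0.0229568 = 82.3629 g.

82.36 g P per thousand sq ft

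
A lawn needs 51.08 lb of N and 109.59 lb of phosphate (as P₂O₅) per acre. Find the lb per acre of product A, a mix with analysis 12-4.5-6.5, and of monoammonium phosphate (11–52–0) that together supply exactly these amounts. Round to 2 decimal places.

With a, b = lb per acre of product A and monoammonium phosphate:
N: 0.12·a + 0.11·b = 51.08
P₂O₅: 0.045·a + 0.52·b = 109.59
Eliminate b: (row1) − 0.11/0.52·(row2) → 0.110481·a = 27.8975, so a = 252.51001.
Then b = (109.59 − 0.045·252.51001) / 0.52 = 188.898.

252.51 lb product A, 188.90 lb monoammonium phosphate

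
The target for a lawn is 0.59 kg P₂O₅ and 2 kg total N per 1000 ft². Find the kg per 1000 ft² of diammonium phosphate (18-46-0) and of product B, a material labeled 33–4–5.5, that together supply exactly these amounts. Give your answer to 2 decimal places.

0.79 kg diammonium phosphate, 5.63 kg product B

With a, b = kg per 1000 ft² of diammonium phosphate and product B:
P₂O₅: 0.46·a + 0.04·b = 0.59
N: 0.18·a + 0.33·b = 2
From row1: a = (0.59 − 0.04·b) / 0.46.
Into row2: 0.18·(0.59 − 0.04·b)/0.46 + 0.33·b = 2 → b = 5.62794, a = 0.793223.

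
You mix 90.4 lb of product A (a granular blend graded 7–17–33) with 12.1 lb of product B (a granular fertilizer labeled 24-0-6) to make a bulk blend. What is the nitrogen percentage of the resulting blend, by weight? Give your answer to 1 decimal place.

Total mass = 90.4 + 12.1 = 102.5 lb.
N mass = 7%×90.4 + 24%×12.1 = 9.232 lb.
% N = 9.232 / 102.5 = 9.00683%.

9.0% N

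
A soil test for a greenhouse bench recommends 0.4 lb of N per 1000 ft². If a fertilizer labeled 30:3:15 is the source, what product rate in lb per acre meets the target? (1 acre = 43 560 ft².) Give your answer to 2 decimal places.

58.08 lb of product per acre

Product per 1000 ft² = 0.4 / 30% = 1.33333 lb.
Convert to per acre: 1.33333 × 43.56 = 58.08 lb.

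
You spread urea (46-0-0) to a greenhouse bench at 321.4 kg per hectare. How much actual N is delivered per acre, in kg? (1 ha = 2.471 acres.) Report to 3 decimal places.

nitrogen per hectare = 321.4 × 46% = 147.844 kg.
Convert to per acre: 147.844 × 0.404694 = 59.8316 kg.

59.832 kg N per acre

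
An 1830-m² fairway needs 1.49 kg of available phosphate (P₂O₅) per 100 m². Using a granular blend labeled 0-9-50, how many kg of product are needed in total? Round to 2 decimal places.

302.97 kg

Product per 100 m² = 1.49 / 9% = 16.5556 kg.
Total product = 16.5556 × 1830 / 100 = 302.967 kg.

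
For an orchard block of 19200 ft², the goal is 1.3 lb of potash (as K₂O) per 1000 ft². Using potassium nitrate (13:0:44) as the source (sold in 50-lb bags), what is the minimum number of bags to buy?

Product per 1000 ft² = 1.3 / 44% = 2.95455 lb.
Total product = 2.95455 × 19200 / 1000 = 56.7273 lb.
Bags = ⌈56.7273 / 50⌉ = 2.

2 bags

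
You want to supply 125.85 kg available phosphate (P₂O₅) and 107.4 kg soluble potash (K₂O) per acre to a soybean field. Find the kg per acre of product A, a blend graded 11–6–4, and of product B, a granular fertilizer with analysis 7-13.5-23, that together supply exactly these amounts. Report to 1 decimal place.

With a, b = kg per acre of product A and product B:
P₂O₅: 0.06·a + 0.135·b = 125.85
K₂O: 0.04·a + 0.23·b = 107.4
Eliminate a: (row1) − 0.06/0.04·(row2) → -0.21·b = -35.25, so b = 167.857.
Back-substitute: a = (125.85 − 0.135·167.857) / 0.06 = 1719.82.

1719.8 kg product A, 167.9 kg product B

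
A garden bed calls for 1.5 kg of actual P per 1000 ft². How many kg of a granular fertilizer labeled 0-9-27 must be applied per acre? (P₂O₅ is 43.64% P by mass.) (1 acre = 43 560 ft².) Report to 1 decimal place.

As P₂O₅: 1.5 / 0.4364 = 3.43721 kg per 1000 ft².
Product per 1000 ft² = 3.43721 / 9% = 38.1913 kg.
Convert to per acre: 38.1913 × 43.56 = 1663.61 kg.

1663.6 kg of product per acre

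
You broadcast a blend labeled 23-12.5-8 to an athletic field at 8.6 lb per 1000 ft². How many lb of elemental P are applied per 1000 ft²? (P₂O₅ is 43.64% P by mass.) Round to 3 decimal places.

P₂O₅ per 1000 ft² = 8.6 × 12.5% = 1.075 lb.
Elemental P = 1.075 × 0.4364 = 0.46913 lb per 1000 ft².

0.469 lb P per thousand sq ft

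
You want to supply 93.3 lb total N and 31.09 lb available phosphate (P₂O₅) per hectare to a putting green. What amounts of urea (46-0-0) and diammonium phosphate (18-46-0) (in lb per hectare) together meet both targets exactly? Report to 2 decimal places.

Let a = lb of urea, b = lb of diammonium phosphate (per hectare).
N: 0.46·a + 0.18·b = 93.3
P₂O₅: 0·a + 0.46·b = 31.09
Solving simultaneously: a = 176.379, b = 67.587.

176.38 lb urea, 67.59 lb diammonium phosphate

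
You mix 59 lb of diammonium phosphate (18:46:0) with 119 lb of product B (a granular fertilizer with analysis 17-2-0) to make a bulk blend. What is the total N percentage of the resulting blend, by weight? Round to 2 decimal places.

Total mass = 59 + 119 = 178 lb.
N mass = 18%×59 + 17%×119 = 30.85 lb.
% N = 30.85 / 178 = 17.3315%.

17.33% N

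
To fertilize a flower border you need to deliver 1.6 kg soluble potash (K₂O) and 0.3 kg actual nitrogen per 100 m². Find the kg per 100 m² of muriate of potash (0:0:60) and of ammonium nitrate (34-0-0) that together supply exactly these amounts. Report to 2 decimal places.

Let a = kg of muriate of potash, b = kg of ammonium nitrate (per 100 m²).
K₂O: 0.6·a + 0·b = 1.6
N: 0·a + 0.34·b = 0.3
Solving simultaneously: a = 2.66667, b = 0.882353.

2.67 kg muriate of potash, 0.88 kg ammonium nitrate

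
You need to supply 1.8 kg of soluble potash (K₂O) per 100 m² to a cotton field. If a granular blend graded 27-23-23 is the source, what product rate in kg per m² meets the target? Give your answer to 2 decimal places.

Product per 100 m² = 1.8 / 23% = 7.82609 kg.
Convert to per m²: 7.82609 × 0.01 = 0.0782609 kg.

0.08 kg of product per sq m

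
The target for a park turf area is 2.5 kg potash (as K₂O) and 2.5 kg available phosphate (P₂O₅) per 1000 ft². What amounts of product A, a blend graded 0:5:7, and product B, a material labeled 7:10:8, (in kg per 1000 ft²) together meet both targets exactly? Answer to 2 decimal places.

Per-1000 ft² balance (a = product A, b = product B):
K₂O: 0.07·a + 0.08·b = 2.5
P₂O₅: 0.05·a + 0.1·b = 2.5
Solving simultaneously: a = 16.6667, b = 16.6667.

16.67 kg product A, 16.67 kg product B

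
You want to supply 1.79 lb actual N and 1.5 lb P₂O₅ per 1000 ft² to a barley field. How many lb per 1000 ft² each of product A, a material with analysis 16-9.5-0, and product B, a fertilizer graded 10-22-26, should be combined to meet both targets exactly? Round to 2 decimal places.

9.49 lb product A, 2.72 lb product B

Per-1000 ft² balance (a = product A, b = product B):
N: 0.16·a + 0.1·b = 1.79
P₂O₅: 0.095·a + 0.22·b = 1.5
Eliminate a: (row1) − 0.16/0.095·(row2) → -0.270526·b = -0.736316, so b = 2.72179.
Back-substitute: a = (1.79 − 0.1·2.72179) / 0.16 = 9.48638.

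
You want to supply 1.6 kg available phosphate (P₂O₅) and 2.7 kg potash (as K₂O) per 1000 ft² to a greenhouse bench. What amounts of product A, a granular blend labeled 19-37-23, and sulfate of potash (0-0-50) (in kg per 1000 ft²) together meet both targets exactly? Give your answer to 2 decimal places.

With a, b = kg per 1000 ft² of product A and sulfate of potash:
P₂O₅: 0.37·a + 0·b = 1.6
K₂O: 0.23·a + 0.5·b = 2.7
From row1: a = (1.6 − 0·b) / 0.37.
Into row2: 0.23·(1.6 − 0·b)/0.37 + 0.5·b = 2.7 → b = 3.41081, a = 4.32432.

4.32 kg product A, 3.41 kg sulfate of potash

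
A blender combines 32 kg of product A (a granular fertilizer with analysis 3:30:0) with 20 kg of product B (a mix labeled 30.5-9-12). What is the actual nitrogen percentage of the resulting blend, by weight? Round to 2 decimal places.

13.58% N

Total mass = 32 + 20 = 52 kg.
N mass = 3%×32 + 30.5%×20 = 7.06 kg.
% N = 7.06 / 52 = 13.5769%.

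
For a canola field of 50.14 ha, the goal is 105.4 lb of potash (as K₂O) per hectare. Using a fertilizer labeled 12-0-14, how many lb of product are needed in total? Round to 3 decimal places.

37748.257 lb

Product per hectare = 105.4 / 14% = 752.857 lb.
Total product = 752.857 × 50.14 = 37748.2571 lb.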